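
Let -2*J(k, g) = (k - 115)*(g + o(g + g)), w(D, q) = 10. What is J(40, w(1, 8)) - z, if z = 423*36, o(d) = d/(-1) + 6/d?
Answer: -62367/4 ≈ -15592.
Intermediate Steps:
o(d) = -d + 6/d (o(d) = d*(-1) + 6/d = -d + 6/d)
J(k, g) = -(-115 + k)*(-g + 3/g)/2 (J(k, g) = -(k - 115)*(g + (-(g + g) + 6/(g + g)))/2 = -(-115 + k)*(g + (-2*g + 6/((2*g))))/2 = -(-115 + k)*(g + (-2*g + 6*(1/(2*g))))/2 = -(-115 + k)*(g + (-2*g + 3/g))/2 = -(-115 + k)*(-g + 3/g)/2)
z = 15228
J(40, w(1, 8)) - z = (1/2)*(345 - 115*10**2 - 3*40 + 40*10**2)/10 - 1*15228 = (1/2)*(1/10)*(345 - 115*100 - 120 + 40*100) - 15228 = (1/2)*(1/10)*(345 - 11500 - 120 + 4000) - 15228 = (1/2)*(1/10)*(-7275) - 15228 = -1455/4 - 15228 = -62367/4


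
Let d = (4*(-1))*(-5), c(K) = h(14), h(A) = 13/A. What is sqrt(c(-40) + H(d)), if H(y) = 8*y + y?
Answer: sqrt(35462)/14 ≈ 13.451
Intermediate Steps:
c(K) = 13/14
d = 20 (d = -4*(-5) = 20)
H(y) = 9*y
sqrt(c(-40) + H(d)) = sqrt(13/14 + 9*20) = sqrt(13/14 + 180) = sqrt(2533/14) = sqrt(35462)/14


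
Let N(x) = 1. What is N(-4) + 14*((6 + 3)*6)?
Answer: 757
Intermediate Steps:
N(-4) + 14*((6 + 3)*6) = 1 + 14*((6 + 3)*6) = 1 + 14*(9*6) = 1 + 14*54 = 1 + 756 = 757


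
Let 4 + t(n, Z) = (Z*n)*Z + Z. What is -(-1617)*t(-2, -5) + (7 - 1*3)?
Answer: -95399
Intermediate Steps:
t(n, Z) = -4 + Z + n*Z² (t(n, Z) = -4 + ((Z*n)*Z + Z) = -4 + (n*Z² + Z) = -4 + (Z + n*Z²) = -4 + Z + n*Z²)
-(-1617)*t(-2, -5) + (7 - 1*3) = -(-1617)*(-4 - 5 - 2*(-5)²) + (7 - 1*3) = -(-1617)*(-4 - 5 - 2*25) + (7 - 3) = -(-1617)*(-4 - 5 - 50) + 4 = -(-1617)*(-59) + 4 = -77*1239 + 4 = -95403 + 4 = -95399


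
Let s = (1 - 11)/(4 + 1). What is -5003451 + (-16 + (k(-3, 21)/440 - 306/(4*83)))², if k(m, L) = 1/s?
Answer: -26691090736063751/5334841600 ≈ -5.0032e+6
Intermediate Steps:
s = -2 (s = -10/5 = -10*⅕ = -2)
k(m, L) = -½ (k(m, L) = 1/(-2) = -½)
-5003451 + (-16 + (k(-3, 21)/440 - 306/(4*83)))² = -5003451 + (-16 + (-½/440 - 306/(4*83)))² = -5003451 + (-16 + (-½*1/440 - 306/332))² = -5003451 + (-16 + (-1/880 - 306*1/332))² = -5003451 + (-16 + (-1/880 - 153/166))² = -5003451 + (-16 - 67403/73040)² = -5003451 + (-1236043/73040)² = -5003451 + 1527802297849/5334841600 = -26691090736063751/5334841600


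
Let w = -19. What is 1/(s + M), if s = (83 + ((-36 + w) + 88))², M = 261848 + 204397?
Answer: 1/479701 ≈ 2.0846e-6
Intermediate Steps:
M = 466245
s = 13456 (s = (83 + ((-36 - 19) + 88))² = (83 + (-55 + 88))² = (83 + 33)² = 116² = 13456)
1/(s + M) = 1/(13456 + 466245) = 1/479701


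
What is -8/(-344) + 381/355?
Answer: 16738/15265 ≈ 1.0965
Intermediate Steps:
-8/(-344) + 381/355 = -8*(-1/344) + 381*(1/355) = 1/43 + 381/355 = 16738/15265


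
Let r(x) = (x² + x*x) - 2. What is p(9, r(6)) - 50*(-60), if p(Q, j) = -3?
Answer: 2997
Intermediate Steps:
r(x) = -2 + 2*x² (r(x) = (x² + x²) - 2 = 2*x² - 2 = -2 + 2*x²)
p(9, r(6)) - 50*(-60) = -3 - 50*(-60) = -3 + 3000 = 2997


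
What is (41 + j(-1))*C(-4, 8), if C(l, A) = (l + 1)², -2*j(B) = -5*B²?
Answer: 783/2 ≈ 391.50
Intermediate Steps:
j(B) = 5*B²/2 (j(B) = -(-5)*B²/2 = 5*B²/2)
C(l, A) = (1 + l)²
(41 + j(-1))*C(-4, 8) = (41 + (5/2)*(-1)²)*(1 - 4)² = (41 + (5/2)*1)*(-3)² = (41 + 5/2)*9 = (87/2)*9 = 783/2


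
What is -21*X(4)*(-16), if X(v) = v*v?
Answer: 5376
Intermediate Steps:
X(v) = v²
-21*X(4)*(-16) = -21*4²*(-16) = -21*16*(-16) = -336*(-16) = 5376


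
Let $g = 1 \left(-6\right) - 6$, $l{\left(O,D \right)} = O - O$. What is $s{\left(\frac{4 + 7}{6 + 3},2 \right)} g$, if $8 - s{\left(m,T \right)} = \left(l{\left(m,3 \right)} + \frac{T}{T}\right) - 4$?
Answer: $-132$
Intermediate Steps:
$l{\left(O,D \right)} = 0$
$g = -12$ ($g = -6 - 6 = -12$)
$s{\left(m,T \right)} = 11$ ($s{\left(m,T \right)} = 8 - \left(\left(0 + \frac{T}{T}\right) - 4\right) = 8 - \left(\left(0 + 1\right) - 4\right) = 8 - \left(1 - 4\right) = 8 - -3 = 8 + 3 = 11$)
$s{\left(\frac{4 + 7}{6 + 3},2 \right)} g = 11 \left(-12\right) = -132$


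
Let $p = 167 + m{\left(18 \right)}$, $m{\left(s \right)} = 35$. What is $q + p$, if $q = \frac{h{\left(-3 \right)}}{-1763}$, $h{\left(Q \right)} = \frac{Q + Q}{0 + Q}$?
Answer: $\frac{356124}{1763} \approx 202.0$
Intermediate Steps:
$h{\left(Q \right)} = 2$ ($h{\left(Q \right)} = \frac{2 Q}{Q} = 2$)
$p = 202$ ($p = 167 + 35 = 202$)
$q = - \frac{2}{1763}$ ($q = \frac{2}{-1763} = 2 \left(- \frac{1}{1763}\right) = - \frac{2}{1763} \approx -0.0011344$)
$q + p = - \frac{2}{1763} + 202 = \frac{356124}{1763}$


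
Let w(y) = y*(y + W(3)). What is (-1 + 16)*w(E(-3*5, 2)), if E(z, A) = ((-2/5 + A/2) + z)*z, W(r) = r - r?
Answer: 699840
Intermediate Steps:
W(r) = 0
E(z, A) = z*(-2/5 + z + A/2) (E(z, A) = ((-2*1/5 + A*(1/2)) + z)*z = ((-2/5 + A/2) + z)*z = (-2/5 + z + A/2)*z = z*(-2/5 + z + A/2))
w(y) = y**2 (w(y) = y*(y + 0) = y*y = y**2)
(-1 + 16)*w(E(-3*5, 2)) = (-1 + 16)*((-3*5)*(-4 + 5*2 + 10*(-3*5))/10)**2 = 15*((1/10)*(-15)*(-4 + 10 + 10*(-15)))**2 = 15*((1/10)*(-15)*(-4 + 10 - 150))**2 = 15*((1/10)*(-15)*(-144))**2 = 15*216**2 = 15*46656 = 699840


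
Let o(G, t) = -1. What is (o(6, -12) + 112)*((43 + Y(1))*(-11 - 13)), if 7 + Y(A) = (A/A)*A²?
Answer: -98568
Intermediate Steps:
Y(A) = -7 + A² (Y(A) = -7 + (A/A)*A² = -7 + 1*A² = -7 + A²)
(o(6, -12) + 112)*((43 + Y(1))*(-11 - 13)) = (-1 + 112)*((43 + (-7 + 1²))*(-11 - 13)) = 111*((43 + (-7 + 1))*(-24)) = 111*((43 - 6)*(-24)) = 111*(37*(-24)) = 111*(-888) = -98568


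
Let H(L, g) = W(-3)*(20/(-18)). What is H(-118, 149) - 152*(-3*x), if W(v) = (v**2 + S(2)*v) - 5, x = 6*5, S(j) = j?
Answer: 123140/9 ≈ 13682.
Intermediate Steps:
x = 30
W(v) = -5 + v**2 + 2*v (W(v) = (v**2 + 2*v) - 5 = -5 + v**2 + 2*v)
H(L, g) = 20/9 (H(L, g) = (-5 + (-3)**2 + 2*(-3))*(20/(-18)) = (-5 + 9 - 6)*(20*(-1/18)) = -2*(-10/9) = 20/9)
H(-118, 149) - 152*(-3*x) = 20/9 - 152*(-3*30) = 20/9 - 152*(-90) = 20/9 - 1*(-13680) = 20/9 + 13680 = 123140/9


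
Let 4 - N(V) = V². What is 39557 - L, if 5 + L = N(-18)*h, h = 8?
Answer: 42122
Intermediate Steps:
N(V) = 4 - V²
L = -2565 (L = -5 + (4 - 1*(-18)²)*8 = -5 + (4 - 1*324)*8 = -5 + (4 - 324)*8 = -5 - 320*8 = -5 - 2560 = -2565)
39557 - L = 39557 - 1*(-2565) = 39557 + 2565 = 42122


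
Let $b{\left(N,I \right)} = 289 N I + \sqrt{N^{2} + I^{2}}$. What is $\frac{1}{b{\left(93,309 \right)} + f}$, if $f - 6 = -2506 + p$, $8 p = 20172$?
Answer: $\frac{33220058}{275893062964321} - \frac{12 \sqrt{11570}}{275893062964321} \approx 1.204 \cdot 10^{-7}$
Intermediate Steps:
$p = \frac{5043}{2}$ ($p = \frac{1}{8} \cdot 20172 = \frac{5043}{2} \approx 2521.5$)
$f = \frac{43}{2}$ ($f = 6 + \left(-2506 + \frac{5043}{2}\right) = 6 + \frac{31}{2} = \frac{43}{2} \approx 21.5$)
$b{\left(N,I \right)} = \sqrt{I^{2} + N^{2}} + 289 I N$ ($b{\left(N,I \right)} = 289 I N + \sqrt{I^{2} + N^{2}} = \sqrt{I^{2} + N^{2}} + 289 I N$)
$\frac{1}{b{\left(93,309 \right)} + f} = \frac{1}{\left(\sqrt{309^{2} + 93^{2}} + 289 \cdot 309 \cdot 93\right) + \frac{43}{2}} = \frac{1}{\left(\sqrt{95481 + 8649} + 8304993\right) + \frac{43}{2}} = \frac{1}{\left(\sqrt{104130} + 8304993\right) + \frac{43}{2}} = \frac{1}{\left(3 \sqrt{11570} + 8304993\right) + \frac{43}{2}} = \frac{1}{\left(8304993 + 3 \sqrt{11570}\right) + \frac{43}{2}} = \frac{1}{\frac{16610029}{2} + 3 \sqrt{11570}}$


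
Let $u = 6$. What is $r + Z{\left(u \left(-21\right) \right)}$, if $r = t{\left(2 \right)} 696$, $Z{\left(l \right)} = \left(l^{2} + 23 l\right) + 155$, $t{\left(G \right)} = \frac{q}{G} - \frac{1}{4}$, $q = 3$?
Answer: $14003$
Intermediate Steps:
$t{\left(G \right)} = - \frac{1}{4} + \frac{3}{G}$ ($t{\left(G \right)} = \frac{3}{G} - \frac{1}{4} = - \frac{1}{4} + \frac{3}{G}$)
$Z{\left(l \right)} = 155 + l^{2} + 23 l$
$r = 870$ ($r = \frac{12 - 2}{4 \cdot 2} \cdot 696 = \frac{1}{4} \cdot \frac{1}{2} \left(12 - 2\right) 696 = \frac{1}{4} \cdot \frac{1}{2} \cdot 10 \cdot 696 = \frac{5}{4} \cdot 696 = 870$)
$r + Z{\left(u \left(-21\right) \right)} = 870 + \left(155 + \left(6 \left(-21\right)\right)^{2} + 23 \cdot 6 \left(-21\right)\right) = 870 + \left(155 + \left(-126\right)^{2} + 23 \left(-126\right)\right) = 870 + \left(155 + 15876 - 2898\right) = 870 + 13133 = 14003$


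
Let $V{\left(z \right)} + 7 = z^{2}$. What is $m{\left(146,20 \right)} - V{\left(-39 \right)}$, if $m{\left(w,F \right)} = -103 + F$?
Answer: $-1597$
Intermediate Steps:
$V{\left(z \right)} = -7 + z^{2}$
$m{\left(146,20 \right)} - V{\left(-39 \right)} = \left(-103 + 20\right) - \left(-7 + \left(-39\right)^{2}\right) = -83 - \left(-7 + 1521\right) = -83 - 1514 = -1597$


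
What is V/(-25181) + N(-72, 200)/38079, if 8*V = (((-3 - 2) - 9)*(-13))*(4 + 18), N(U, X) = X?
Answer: -2157283/147518046 ≈ -0.014624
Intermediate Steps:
V = 1001/2 (V = ((((-3 - 2) - 9)*(-13))*(4 + 18))/8 = (((-5 - 9)*(-13))*22)/8 = (-14*(-13)*22)/8 = (182*22)/8 = (⅛)*4004 = 1001/2 ≈ 500.50)
V/(-25181) + N(-72, 200)/38079 = (1001/2)/(-25181) + 200/38079 = (1001/2)*(-1/25181) + 200*(1/38079) = -77/3874 + 200/38079 = -2157283/147518046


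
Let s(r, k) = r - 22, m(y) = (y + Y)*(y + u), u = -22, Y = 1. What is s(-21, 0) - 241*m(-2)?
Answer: -5827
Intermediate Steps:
m(y) = (1 + y)*(-22 + y) (m(y) = (y + 1)*(y - 22) = (1 + y)*(-22 + y))
s(r, k) = -22 + r
s(-21, 0) - 241*m(-2) = (-22 - 21) - 241*(-22 + (-2)² - 21*(-2)) = -43 - 241*(-22 + 4 + 42) = -43 - 241*24 = -43 - 5784 = -5827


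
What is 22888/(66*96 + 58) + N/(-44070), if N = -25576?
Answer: 293051776/70445895 ≈ 4.1600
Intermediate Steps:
22888/(66*96 + 58) + N/(-44070) = 22888/(66*96 + 58) - 25576/(-44070) = 22888/(6336 + 58) - 25576*(-1/44070) = 22888/6394 + 12788/22035 = 22888*(1/6394) + 12788/22035 = 11444/3197 + 12788/22035 = 293051776/70445895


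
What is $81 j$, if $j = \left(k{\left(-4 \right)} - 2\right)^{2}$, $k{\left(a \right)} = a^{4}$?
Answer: $5225796$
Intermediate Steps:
$j = 64516$ ($j = \left(\left(-4\right)^{4} - 2\right)^{2} = \left(256 - 2\right)^{2} = 254^{2} = 64516$)
$81 j = 81 \cdot 64516 = 5225796$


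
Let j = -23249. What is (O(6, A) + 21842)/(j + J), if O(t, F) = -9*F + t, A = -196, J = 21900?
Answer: -23612/1349 ≈ -17.503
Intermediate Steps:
O(t, F) = t - 9*F
(O(6, A) + 21842)/(j + J) = ((6 - 9*(-196)) + 21842)/(-23249 + 21900) = ((6 + 1764) + 21842)/(-1349) = (1770 + 21842)*(-1/1349) = 23612*(-1/1349) = -23612/1349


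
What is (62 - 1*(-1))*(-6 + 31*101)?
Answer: 196875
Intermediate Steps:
(62 - 1*(-1))*(-6 + 31*101) = (62 + 1)*(-6 + 3131) = 63*3125 = 196875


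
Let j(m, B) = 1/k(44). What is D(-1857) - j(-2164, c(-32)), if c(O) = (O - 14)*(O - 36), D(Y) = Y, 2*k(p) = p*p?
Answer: -1797577/968 ≈ -1857.0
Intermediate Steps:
k(p) = p**2/2 (k(p) = (p*p)/2 = p**2/2)
c(O) = (-36 + O)*(-14 + O) (c(O) = (-14 + O)*(-36 + O) = (-36 + O)*(-14 + O))
j(m, B) = 1/968 (j(m, B) = 1/((1/2)*44**2) = 1/((1/2)*1936) = 1/968)
D(-1857) - j(-2164, c(-32)) = -1857 - 1*1/968 = -1857 - 1/968 = -1797577/968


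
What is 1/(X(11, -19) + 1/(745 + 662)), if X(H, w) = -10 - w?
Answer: 1407/12664 ≈ 0.11110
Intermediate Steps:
1/(X(11, -19) + 1/(745 + 662)) = 1/((-10 - 1*(-19)) + 1/(745 + 662)) = 1/((-10 + 19) + 1/1407) = 1/(9 + 1/1407) = 1/(12664/1407) = 1407/12664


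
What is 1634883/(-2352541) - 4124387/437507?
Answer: -10418062274048/1029253155287 ≈ -10.122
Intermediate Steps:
1634883/(-2352541) - 4124387/437507 = 1634883*(-1/2352541) - 4124387*1/437507 = -1634883/2352541 - 4124387/437507 = -10418062274048/1029253155287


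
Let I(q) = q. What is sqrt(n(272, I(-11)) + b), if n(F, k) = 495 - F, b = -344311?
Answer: 54*I*sqrt(118) ≈ 586.59*I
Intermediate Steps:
sqrt(n(272, I(-11)) + b) = sqrt((495 - 1*272) - 344311) = sqrt((495 - 272) - 344311) = sqrt(223 - 344311) = sqrt(-344088) = 54*I*sqrt(118)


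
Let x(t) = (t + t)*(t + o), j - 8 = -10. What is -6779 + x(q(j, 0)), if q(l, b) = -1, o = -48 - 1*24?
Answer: -6633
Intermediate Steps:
o = -72 (o = -48 - 24 = -72)
j = -2 (j = 8 - 10 = -2)
x(t) = 2*t*(-72 + t) (x(t) = (t + t)*(t - 72) = (2*t)*(-72 + t) = 2*t*(-72 + t))
-6779 + x(q(j, 0)) = -6779 + 2*(-1)*(-72 - 1) = -6779 + 2*(-1)*(-73) = -6779 + 146 = -6633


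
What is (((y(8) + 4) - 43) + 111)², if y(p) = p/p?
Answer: 5329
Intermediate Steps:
y(p) = 1
(((y(8) + 4) - 43) + 111)² = (((1 + 4) - 43) + 111)² = ((5 - 43) + 111)² = (-38 + 111)² = 73² = 5329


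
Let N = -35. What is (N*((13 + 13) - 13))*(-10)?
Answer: 4550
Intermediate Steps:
(N*((13 + 13) - 13))*(-10) = -35*((13 + 13) - 13)*(-10) = -35*(26 - 13)*(-10) = -35*13*(-10) = -455*(-10) = 4550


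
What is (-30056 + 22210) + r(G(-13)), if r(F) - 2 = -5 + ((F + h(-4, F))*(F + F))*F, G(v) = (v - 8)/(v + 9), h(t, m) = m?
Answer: -116323/16 ≈ -7270.2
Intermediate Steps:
G(v) = (-8 + v)/(9 + v)
r(F) = -3 + 4*F**3 (r(F) = 2 + (-5 + ((F + F)*(F + F))*F) = 2 + (-5 + ((2*F)*(2*F))*F) = 2 + (-5 + (4*F**2)*F) = 2 + (-5 + 4*F**3) = -3 + 4*F**3)
(-30056 + 22210) + r(G(-13)) = (-30056 + 22210) + (-3 + 4*((-8 - 13)/(9 - 13))**3) = -7846 + (-3 + 4*(-21/(-4))**3) = -7846 + (-3 + 4*(-1/4*(-21))**3) = -7846 + (-3 + 4*(21/4)**3) = -7846 + (-3 + 4*(9261/64)) = -7846 + (-3 + 9261/16) = -7846 + 9213/16 = -116323/16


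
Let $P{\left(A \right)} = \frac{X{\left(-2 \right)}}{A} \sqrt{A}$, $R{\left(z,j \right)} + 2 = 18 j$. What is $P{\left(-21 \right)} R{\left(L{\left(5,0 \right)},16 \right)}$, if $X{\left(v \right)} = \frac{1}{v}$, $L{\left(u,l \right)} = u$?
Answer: $\frac{143 i \sqrt{21}}{21} \approx 31.205 i$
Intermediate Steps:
$R{\left(z,j \right)} = -2 + 18 j$
$P{\left(A \right)} = - \frac{1}{2 \sqrt{A}}$ ($P{\left(A \right)} = \frac{1}{\left(-2\right) A} \sqrt{A} = - \frac{1}{2 A} \sqrt{A} = - \frac{1}{2 \sqrt{A}}$)
$P{\left(-21 \right)} R{\left(L{\left(5,0 \right)},16 \right)} = - \frac{1}{2 i \sqrt{21}} \left(-2 + 18 \cdot 16\right) = - \frac{\left(- \frac{1}{21}\right) i \sqrt{21}}{2} \left(-2 + 288\right) = \frac{i \sqrt{21}}{42} \cdot 286 = \frac{143 i \sqrt{21}}{21}$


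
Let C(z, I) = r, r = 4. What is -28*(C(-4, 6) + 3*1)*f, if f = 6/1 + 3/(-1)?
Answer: -588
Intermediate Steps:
C(z, I) = 4
f = 3 (f = 6*1 + 3*(-1) = 6 - 3 = 3)
-28*(C(-4, 6) + 3*1)*f = -28*(4 + 3*1)*3 = -28*(4 + 3)*3 = -196*3 = -28*21 = -588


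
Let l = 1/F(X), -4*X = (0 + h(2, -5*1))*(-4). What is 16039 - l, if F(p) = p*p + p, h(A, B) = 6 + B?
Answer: 32077/2 ≈ 16039.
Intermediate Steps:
X = 1 (X = -(0 + (6 - 5*1))*(-4)/4 = -(0 + (6 - 5))*(-4)/4 = -(0 + 1)*(-4)/4 = -(-4)/4 = -1/4*(-4) = 1)
F(p) = p + p**2 (F(p) = p**2 + p = p + p**2)
l = 1/2 (l = 1/(1*(1 + 1)) = 1/(1*2) = 1/2 ≈ 0.50000)
16039 - l = 16039 - 1*1/2 = 16039 - 1/2 = 32077/2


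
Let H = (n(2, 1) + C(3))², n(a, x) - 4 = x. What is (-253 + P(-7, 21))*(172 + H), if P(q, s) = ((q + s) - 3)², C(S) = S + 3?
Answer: -38676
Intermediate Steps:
C(S) = 3 + S
n(a, x) = 4 + x
H = 121 (H = ((4 + 1) + (3 + 3))² = (5 + 6)² = 11² = 121)
P(q, s) = (-3 + q + s)²
(-253 + P(-7, 21))*(172 + H) = (-253 + (-3 - 7 + 21)²)*(172 + 121) = (-253 + 11²)*293 = (-253 + 121)*293 = -132*293 = -38676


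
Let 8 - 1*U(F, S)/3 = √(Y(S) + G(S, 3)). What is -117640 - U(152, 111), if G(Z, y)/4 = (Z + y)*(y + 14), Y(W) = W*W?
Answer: -117664 + 3*√20073 ≈ -1.1724e+5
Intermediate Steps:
Y(W) = W²
G(Z, y) = 4*(14 + y)*(Z + y) (G(Z, y) = 4*((Z + y)*(y + 14)) = 4*((Z + y)*(14 + y)) = 4*((14 + y)*(Z + y)) = 4*(14 + y)*(Z + y))
U(F, S) = 24 - 3*√(204 + S² + 68*S) (U(F, S) = 24 - 3*√(S² + (4*3² + 56*S + 56*3 + 4*S*3)) = 24 - 3*√(S² + (4*9 + 56*S + 168 + 12*S)) = 24 - 3*√(S² + (36 + 56*S + 168 + 12*S)) = 24 - 3*√(S² + (204 + 68*S)) = 24 - 3*√(204 + S² + 68*S))
-117640 - U(152, 111) = -117640 - (24 - 3*√(204 + 111² + 68*111)) = -117640 - (24 - 3*√(204 + 12321 + 7548)) = -117640 - (24 - 3*√20073) = -117640 + (-24 + 3*√20073) = -117664 + 3*√20073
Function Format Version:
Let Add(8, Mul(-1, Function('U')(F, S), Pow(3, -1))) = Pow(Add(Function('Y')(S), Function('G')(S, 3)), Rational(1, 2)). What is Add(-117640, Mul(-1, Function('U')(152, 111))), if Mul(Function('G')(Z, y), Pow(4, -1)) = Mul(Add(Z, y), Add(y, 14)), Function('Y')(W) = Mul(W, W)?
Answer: Add(-117664, Mul(3, Pow(20073, Rational(1, 2)))) ≈ -1.1724e+5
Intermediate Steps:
Function('Y')(W) = Pow(W, 2)
Function('G')(Z, y) = Mul(4, Add(14, y), Add(Z, y)) (Function('G')(Z, y) = Mul(4, Mul(Add(Z, y), Add(y, 14))) = Mul(4, Mul(Add(Z, y), Add(14, y))) = Mul(4, Mul(Add(14, y), Add(Z, y))) = Mul(4, Add(14, y), Add(Z, y)))
Function('U')(F, S) = Add(24, Mul(-3, Pow(Add(204, Pow(S, 2), Mul(68, S)), Rational(1, 2)))) (Function('U')(F, S) = Add(24, Mul(-3, Pow(Add(Pow(S, 2), Add(Mul(4, Pow(3, 2)), Mul(56, S), Mul(56, 3), Mul(4, S, 3))), Rational(1, 2)))) = Add(24, Mul(-3, Pow(Add(Pow(S, 2), Add(Mul(4, 9), Mul(56, S), 168, Mul(12, S))), Rational(1, 2)))) = Add(24, Mul(-3, Pow(Add(Pow(S, 2), Add(36, Mul(56, S), 168, Mul(12, S))), Rational(1, 2)))) = Add(24, Mul(-3, Pow(Add(Pow(S, 2), Add(204, Mul(68, S))), Rational(1, 2)))) = Add(24, Mul(-3, Pow(Add(204, Pow(S, 2), Mul(68, S)), Rational(1, 2)))))
Add(-117640, Mul(-1, Function('U')(152, 111))) = Add(-117640, Mul(-1, Add(24, Mul(-3, Pow(Add(204, Pow(111, 2), Mul(68, 111)), Rational(1, 2)))))) = Add(-117640, Mul(-1, Add(24, Mul(-3, Pow(Add(204, 12321, 7548), Rational(1, 2)))))) = Add(-117640, Mul(-1, Add(24, Mul(-3, Pow(20073, Rational(1, 2)))))) = Add(-117640, Add(-24, Mul(3, Pow(20073, Rational(1, 2))))) = Add(-117664, Mul(3, Pow(20073, Rational(1, 2))))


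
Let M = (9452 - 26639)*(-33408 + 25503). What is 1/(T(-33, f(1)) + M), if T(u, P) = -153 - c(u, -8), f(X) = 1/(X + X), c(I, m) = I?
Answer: 1/135863115 ≈ 7.3603e-9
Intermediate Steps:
f(X) = 1/(2*X)
T(u, P) = -153 - u
M = 135863235 (M = -17187*(-7905) = 135863235)
1/(T(-33, f(1)) + M) = 1/((-153 - 1*(-33)) + 135863235) = 1/((-153 + 33) + 135863235) = 1/(-120 + 135863235) = 1/135863115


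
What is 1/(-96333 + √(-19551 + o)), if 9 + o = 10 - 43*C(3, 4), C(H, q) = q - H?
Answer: -32111/3093355494 - I*√2177/3093355494 ≈ -1.0381e-5 - 1.5083e-8*I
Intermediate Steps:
o = -42 (o = -9 + (10 - 43*(4 - 1*3)) = -9 + (10 - 43*(4 - 3)) = -9 + (10 - 43*1) = -9 + (10 - 43) = -9 - 33 = -42)
1/(-96333 + √(-19551 + o)) = 1/(-96333 + √(-19551 - 42)) = 1/(-96333 + √(-19593)) = 1/(-96333 + 3*I*√2177)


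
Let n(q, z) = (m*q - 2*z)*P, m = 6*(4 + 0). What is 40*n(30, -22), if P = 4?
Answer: 122240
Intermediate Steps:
m = 24 (m = 6*4 = 24)
n(q, z) = -8*z + 96*q (n(q, z) = (24*q - 2*z)*4 = (-2*z + 24*q)*4 = -8*z + 96*q)
40*n(30, -22) = 40*(-8*(-22) + 96*30) = 40*(176 + 2880) = 40*3056 = 122240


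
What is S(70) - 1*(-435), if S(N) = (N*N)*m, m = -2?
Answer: -9365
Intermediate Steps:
S(N) = -2*N**2 (S(N) = (N*N)*(-2) = N**2*(-2) = -2*N**2)
S(70) - 1*(-435) = -2*70**2 - 1*(-435) = -2*4900 + 435 = -9800 + 435 = -9365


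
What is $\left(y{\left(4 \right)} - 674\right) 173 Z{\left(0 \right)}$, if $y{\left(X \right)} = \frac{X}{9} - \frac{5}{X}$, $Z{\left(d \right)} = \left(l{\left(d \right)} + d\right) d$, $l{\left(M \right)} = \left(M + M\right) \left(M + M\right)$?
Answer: $0$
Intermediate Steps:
$l{\left(M \right)} = 4 M^{2}$ ($l{\left(M \right)} = 2 M 2 M = 4 M^{2}$)
$Z{\left(d \right)} = d \left(d + 4 d^{2}\right)$ ($Z{\left(d \right)} = \left(4 d^{2} + d\right) d = \left(d + 4 d^{2}\right) d = d \left(d + 4 d^{2}\right)$)
$y{\left(X \right)} = - \frac{5}{X} + \frac{X}{9}$ ($y{\left(X \right)} = X \frac{1}{9} - \frac{5}{X} = \frac{X}{9} - \frac{5}{X} = - \frac{5}{X} + \frac{X}{9}$)
$\left(y{\left(4 \right)} - 674\right) 173 Z{\left(0 \right)} = \left(\left(- \frac{5}{4} + \frac{1}{9} \cdot 4\right) - 674\right) 173 \cdot 0^{2} \left(1 + 4 \cdot 0\right) = \left(\left(\left(-5\right) \frac{1}{4} + \frac{4}{9}\right) - 674\right) 173 \cdot 0 \left(1 + 0\right) = \left(\left(- \frac{5}{4} + \frac{4}{9}\right) - 674\right) 173 \cdot 0 \cdot 1 = \left(- \frac{29}{36} - 674\right) 173 \cdot 0 = \left(- \frac{24293}{36}\right) 0 = 0$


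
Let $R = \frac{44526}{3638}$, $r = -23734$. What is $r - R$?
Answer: $- \frac{43194409}{1819} \approx -23746.0$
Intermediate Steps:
$R = \frac{22263}{1819}$ ($R = 44526 \cdot \frac{1}{3638} = \frac{22263}{1819} \approx 12.239$)
$r - R = -23734 - \frac{22263}{1819} = - \frac{43194409}{1819}$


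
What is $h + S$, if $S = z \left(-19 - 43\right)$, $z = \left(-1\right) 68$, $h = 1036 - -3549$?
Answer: $8801$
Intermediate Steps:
$h = 4585$ ($h = 1036 + 3549 = 4585$)
$z = -68$
$S = 4216$ ($S = - 68 \left(-19 - 43\right) = \left(-68\right) \left(-62\right) = 4216$)
$h + S = 4585 + 4216 = 8801$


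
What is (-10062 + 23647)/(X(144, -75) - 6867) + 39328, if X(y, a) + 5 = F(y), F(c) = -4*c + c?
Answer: 26112557/664 ≈ 39326.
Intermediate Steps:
F(c) = -3*c
X(y, a) = -5 - 3*y
(-10062 + 23647)/(X(144, -75) - 6867) + 39328 = (-10062 + 23647)/((-5 - 3*144) - 6867) + 39328 = 13585/((-5 - 432) - 6867) + 39328 = 13585/(-437 - 6867) + 39328 = 13585/(-7304) + 39328 = 13585*(-1/7304) + 39328 = -1235/664 + 39328 = 26112557/664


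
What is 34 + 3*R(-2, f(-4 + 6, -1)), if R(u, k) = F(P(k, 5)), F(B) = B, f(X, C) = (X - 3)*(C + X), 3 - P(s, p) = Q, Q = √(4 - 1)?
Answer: 43 - 3*√3 ≈ 37.804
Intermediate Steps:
Q = √3 ≈ 1.7320
P(s, p) = 3 - √3
f(X, C) = (-3 + X)*(C + X)
R(u, k) = 3 - √3
34 + 3*R(-2, f(-4 + 6, -1)) = 34 + 3*(3 - √3) = 34 + (9 - 3*√3) = 43 - 3*√3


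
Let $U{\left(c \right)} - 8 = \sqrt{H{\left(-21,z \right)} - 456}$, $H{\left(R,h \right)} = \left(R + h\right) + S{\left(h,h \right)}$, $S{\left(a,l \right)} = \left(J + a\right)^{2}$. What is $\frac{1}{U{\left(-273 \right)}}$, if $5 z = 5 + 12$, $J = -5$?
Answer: $\frac{25}{1672} - \frac{5 i \sqrt{46}}{836} \approx 0.014952 - 0.040564 i$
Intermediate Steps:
$S{\left(a,l \right)} = \left(-5 + a\right)^{2}$
$z = \frac{17}{5}$ ($z = \frac{5 + 12}{5} = \frac{1}{5} \cdot 17 = \frac{17}{5} \approx 3.4$)
$H{\left(R,h \right)} = R + h + \left(-5 + h\right)^{2}$ ($H{\left(R,h \right)} = \left(R + h\right) + \left(-5 + h\right)^{2} = R + h + \left(-5 + h\right)^{2}$)
$U{\left(c \right)} = 8 + \frac{16 i \sqrt{46}}{5}$ ($U{\left(c \right)} = 8 + \sqrt{\left(-21 + \frac{17}{5} + \left(-5 + \frac{17}{5}\right)^{2}\right) - 456} = 8 + \sqrt{\left(-21 + \frac{17}{5} + \left(- \frac{8}{5}\right)^{2}\right) - 456} = 8 + \sqrt{\left(-21 + \frac{17}{5} + \frac{64}{25}\right) - 456} = 8 + \sqrt{- \frac{376}{25} - 456} = 8 + \sqrt{- \frac{11776}{25}} = 8 + \frac{16 i \sqrt{46}}{5}$)
$\frac{1}{U{\left(-273 \right)}} = \frac{1}{8 + \frac{16 i \sqrt{46}}{5}}$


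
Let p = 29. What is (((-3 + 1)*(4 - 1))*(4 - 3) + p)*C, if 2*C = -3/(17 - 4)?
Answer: -69/26 ≈ -2.6538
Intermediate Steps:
C = -3/26 (C = (-3/(17 - 4))/2 = (-3/13)/2 = (-3*1/13)/2 = (½)*(-3/13) = -3/26 ≈ -0.11538)
(((-3 + 1)*(4 - 1))*(4 - 3) + p)*C = (((-3 + 1)*(4 - 1))*(4 - 3) + 29)*(-3/26) = (-2*3*1 + 29)*(-3/26) = (-6*1 + 29)*(-3/26) = (-6 + 29)*(-3/26) = 23*(-3/26) = -69/26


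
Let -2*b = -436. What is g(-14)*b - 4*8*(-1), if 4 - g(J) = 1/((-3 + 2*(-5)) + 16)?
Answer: 2494/3 ≈ 831.33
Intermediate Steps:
b = 218 (b = -½*(-436) = 218)
g(J) = 11/3 (g(J) = 4 - 1/((-3 + 2*(-5)) + 16) = 4 - 1/((-3 - 10) + 16) = 4 - 1/(-13 + 16) = 4 - 1/3 = 4 - 1*⅓ = 4 - ⅓ = 11/3)
g(-14)*b - 4*8*(-1) = (11/3)*218 - 4*8*(-1) = 2398/3 - 32*(-1) = 2398/3 + 32 = 2494/3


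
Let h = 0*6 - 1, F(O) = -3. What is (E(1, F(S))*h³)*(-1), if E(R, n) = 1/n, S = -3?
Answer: -⅓ ≈ -0.33333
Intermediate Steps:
h = -1 (h = 0 - 1 = -1)
(E(1, F(S))*h³)*(-1) = ((-1)³/(-3))*(-1) = -⅓*(-1)*(-1) = (⅓)*(-1) = -⅓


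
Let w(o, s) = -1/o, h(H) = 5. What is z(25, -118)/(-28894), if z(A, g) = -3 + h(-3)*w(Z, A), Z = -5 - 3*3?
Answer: 37/404516 ≈ 9.1467e-5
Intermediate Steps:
Z = -14 (Z = -5 - 9 = -14)
z(A, g) = -37/14 (z(A, g) = -3 + 5*(-1/(-14)) = -3 + 5*(-1*(-1/14)) = -3 + 5*(1/14) = -3 + 5/14 = -37/14)
z(25, -118)/(-28894) = -37/14/(-28894) = -37/14*(-1/28894) = 37/404516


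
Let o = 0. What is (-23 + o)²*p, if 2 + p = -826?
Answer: -438012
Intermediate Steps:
p = -828 (p = -2 - 826 = -828)
(-23 + o)²*p = (-23 + 0)²*(-828) = (-23)²*(-828) = 529*(-828) = -438012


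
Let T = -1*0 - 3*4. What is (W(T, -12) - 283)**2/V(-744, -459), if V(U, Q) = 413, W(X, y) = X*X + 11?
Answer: 16384/413 ≈ 39.671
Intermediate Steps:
T = -12 (T = 0 - 12 = -12)
W(X, y) = 11 + X**2 (W(X, y) = X**2 + 11 = 11 + X**2)
(W(T, -12) - 283)**2/V(-744, -459) = ((11 + (-12)**2) - 283)**2/413 = ((11 + 144) - 283)**2*(1/413) = (155 - 283)**2*(1/413) = (-128)**2*(1/413) = 16384*(1/413) = 16384/413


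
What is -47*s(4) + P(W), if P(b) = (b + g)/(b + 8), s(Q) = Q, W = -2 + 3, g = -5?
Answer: -1696/9 ≈ -188.44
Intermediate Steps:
W = 1
P(b) = (-5 + b)/(8 + b) (P(b) = (b - 5)/(b + 8) = (-5 + b)/(8 + b))
-47*s(4) + P(W) = -47*4 + (-5 + 1)/(8 + 1) = -188 - 4/9 = -1696/9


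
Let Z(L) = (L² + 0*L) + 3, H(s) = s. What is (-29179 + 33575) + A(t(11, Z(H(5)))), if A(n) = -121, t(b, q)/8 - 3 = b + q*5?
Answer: 4275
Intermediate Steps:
Z(L) = 3 + L² (Z(L) = (L² + 0) + 3 = L² + 3 = 3 + L²)
t(b, q) = 24 + 8*b + 40*q (t(b, q) = 24 + 8*(b + q*5) = 24 + 8*(b + 5*q) = 24 + (8*b + 40*q) = 24 + 8*b + 40*q)
(-29179 + 33575) + A(t(11, Z(H(5)))) = (-29179 + 33575) - 121 = 4396 - 121 = 4275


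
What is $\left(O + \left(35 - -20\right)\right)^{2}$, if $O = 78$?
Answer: $17689$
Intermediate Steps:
$\left(O + \left(35 - -20\right)\right)^{2} = \left(78 + \left(35 - -20\right)\right)^{2} = \left(78 + \left(35 + 20\right)\right)^{2} = \left(78 + 55\right)^{2} = 133^{2} = 17689$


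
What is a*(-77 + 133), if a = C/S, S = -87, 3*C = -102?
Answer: 1904/87 ≈ 21.885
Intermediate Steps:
C = -34 (C = (1/3)*(-102) = -34)
a = 34/87 (a = -34/(-87) = -34*(-1/87) = 34/87 ≈ 0.39080)
a*(-77 + 133) = 34*(-77 + 133)/87 = (34/87)*56 = 1904/87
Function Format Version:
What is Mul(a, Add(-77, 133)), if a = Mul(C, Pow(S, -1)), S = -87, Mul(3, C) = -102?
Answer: Rational(1904, 87) ≈ 21.885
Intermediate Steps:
C = -34 (C = Mul(Rational(1, 3), -102) = -34)
a = Rational(34, 87) (a = Mul(-34, Pow(-87, -1)) = Mul(-34, Rational(-1, 87)) = Rational(34, 87) ≈ 0.39080)
Mul(a, Add(-77, 133)) = Mul(Rational(34, 87), Add(-77, 133)) = Mul(Rational(34, 87), 56) = Rational(1904, 87)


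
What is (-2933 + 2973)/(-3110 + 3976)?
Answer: 20/433 ≈ 0.046189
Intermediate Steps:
(-2933 + 2973)/(-3110 + 3976) = 40/866 = 40*(1/866) = 20/433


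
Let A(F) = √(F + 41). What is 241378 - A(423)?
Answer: 241378 - 4*√29 ≈ 2.4136e+5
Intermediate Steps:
A(F) = √(41 + F)
241378 - A(423) = 241378 - √(41 + 423) = 241378 - √464 = 241378 - 4*√29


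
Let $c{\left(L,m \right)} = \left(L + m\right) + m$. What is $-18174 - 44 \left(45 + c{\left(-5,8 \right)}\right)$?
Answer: $-20638$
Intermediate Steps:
$c{\left(L,m \right)} = L + 2 m$
$-18174 - 44 \left(45 + c{\left(-5,8 \right)}\right) = -18174 - 44 \left(45 + \left(-5 + 2 \cdot 8\right)\right) = -18174 - 44 \left(45 + \left(-5 + 16\right)\right) = -18174 - 44 \left(45 + 11\right) = -18174 - 44 \cdot 56 = -18174 - 2464 = -20638$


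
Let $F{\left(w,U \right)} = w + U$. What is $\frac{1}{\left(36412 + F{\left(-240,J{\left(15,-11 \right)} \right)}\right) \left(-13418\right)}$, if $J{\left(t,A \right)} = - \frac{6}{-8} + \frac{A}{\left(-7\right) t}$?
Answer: $- \frac{210}{101927146691} \approx -2.0603 \cdot 10^{-9}$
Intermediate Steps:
$J{\left(t,A \right)} = \frac{3}{4} - \frac{A}{7 t}$ ($J{\left(t,A \right)} = \left(-6\right) \left(- \frac{1}{8}\right) + A \left(- \frac{1}{7 t}\right) = \frac{3}{4} - \frac{A}{7 t}$)
$F{\left(w,U \right)} = U + w$
$\frac{1}{\left(36412 + F{\left(-240,J{\left(15,-11 \right)} \right)}\right) \left(-13418\right)} = \frac{1}{\left(36412 - \left(\frac{957}{4} - \frac{11}{105}\right)\right) \left(-13418\right)} = \frac{1}{36412 - \left(\frac{957}{4} - \frac{11}{105}\right)} \left(- \frac{1}{13418}\right) = \frac{1}{36412 + \left(\left(\frac{3}{4} + \frac{11}{105}\right) - 240\right)} \left(- \frac{1}{13418}\right) = \frac{1}{36412 + \left(\frac{359}{420} - 240\right)} \left(- \frac{1}{13418}\right) = \frac{1}{36412 - \frac{100441}{420}} \left(- \frac{1}{13418}\right) = \frac{1}{\frac{15192599}{420}} \left(- \frac{1}{13418}\right) = \frac{420}{15192599} \left(- \frac{1}{13418}\right) = - \frac{210}{101927146691}$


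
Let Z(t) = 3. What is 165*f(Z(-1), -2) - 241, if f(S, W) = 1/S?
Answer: -186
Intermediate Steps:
165*f(Z(-1), -2) - 241 = 165/3 - 241 = 165*(⅓) - 241 = 55 - 241 = -186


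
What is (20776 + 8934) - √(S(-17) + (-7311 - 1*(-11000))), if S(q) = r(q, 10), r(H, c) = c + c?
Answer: 29710 - √3709 ≈ 29649.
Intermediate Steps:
r(H, c) = 2*c
S(q) = 20 (S(q) = 2*10 = 20)
(20776 + 8934) - √(S(-17) + (-7311 - 1*(-11000))) = (20776 + 8934) - √(20 + (-7311 - 1*(-11000))) = 29710 - √(20 + (-7311 + 11000)) = 29710 - √(20 + 3689) = 29710 - √3709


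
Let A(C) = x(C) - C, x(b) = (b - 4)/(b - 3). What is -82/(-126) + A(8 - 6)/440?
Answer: 41/63 ≈ 0.65079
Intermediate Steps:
x(b) = (-4 + b)/(-3 + b)
A(C) = -C + (-4 + C)/(-3 + C) (A(C) = (-4 + C)/(-3 + C) - C = -C + (-4 + C)/(-3 + C))
-82/(-126) + A(8 - 6)/440 = -82/(-126) + ((-4 + (8 - 6) - (8 - 6)*(-3 + (8 - 6)))/(-3 + (8 - 6)))/440 = -82*(-1/126) + ((-4 + 2 - 1*2*(-3 + 2))/(-3 + 2))*(1/440) = 41/63 + ((-4 + 2 - 1*2*(-1))/(-1))*(1/440) = 41/63 - (-4 + 2 + 2)*(1/440) = 41/63 - 1*0*(1/440) = 41/63 + 0*(1/440) = 41/63 + 0 = 41/63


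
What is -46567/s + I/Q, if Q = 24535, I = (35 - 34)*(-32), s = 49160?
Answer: -228818893/241228120 ≈ -0.94856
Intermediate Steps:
I = -32 (I = 1*(-32) = -32)
-46567/s + I/Q = -46567/49160 - 32/24535 = -228818893/241228120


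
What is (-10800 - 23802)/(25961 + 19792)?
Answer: -11534/15251 ≈ -0.75628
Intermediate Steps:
(-10800 - 23802)/(25961 + 19792) = -34602/45753 = -34602*1/45753 = -11534/15251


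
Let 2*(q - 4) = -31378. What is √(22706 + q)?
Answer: √7021 ≈ 83.791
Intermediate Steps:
q = -15685 (q = 4 + (½)*(-31378) = 4 - 15689 = -15685)
√(22706 + q) = √(22706 - 15685) = √7021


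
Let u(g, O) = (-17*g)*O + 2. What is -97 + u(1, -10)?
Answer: 75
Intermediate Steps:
u(g, O) = 2 - 17*O*g (u(g, O) = -17*O*g + 2 = 2 - 17*O*g)
-97 + u(1, -10) = -97 + (2 - 17*(-10)*1) = -97 + (2 + 170) = -97 + 172 = 75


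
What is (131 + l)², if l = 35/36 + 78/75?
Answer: 14330723521/810000 ≈ 17692.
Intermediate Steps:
l = 1811/900 (l = 35*(1/36) + 78*(1/75) = 35/36 + 26/25 = 1811/900 ≈ 2.0122)
(131 + l)² = (131 + 1811/900)² = (119711/900)² = 14330723521/810000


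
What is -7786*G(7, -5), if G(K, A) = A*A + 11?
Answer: -280296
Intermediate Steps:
G(K, A) = 11 + A**2 (G(K, A) = A**2 + 11 = 11 + A**2)
-7786*G(7, -5) = -7786*(11 + (-5)**2) = -7786*(11 + 25) = -7786*36 = -280296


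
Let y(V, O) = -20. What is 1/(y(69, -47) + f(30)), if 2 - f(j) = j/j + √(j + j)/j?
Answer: -285/5414 + √15/5414 ≈ -0.051926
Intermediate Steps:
f(j) = 1 - √2/√j (f(j) = 2 - (j/j + √(j + j)/j) = 2 - (1 + √(2*j)/j) = 2 - (1 + (√2*√j)/j) = 2 - (1 + √2/√j) = 2 + (-1 - √2/√j) = 1 - √2/√j)
1/(y(69, -47) + f(30)) = 1/(-20 + (1 - √2/√30)) = 1/(-20 + (1 - √2*√30/30)) = 1/(-20 + (1 - √15/15)) = 1/(-19 - √15/15)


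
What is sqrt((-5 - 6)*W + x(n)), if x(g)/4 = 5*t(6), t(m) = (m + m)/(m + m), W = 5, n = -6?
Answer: I*sqrt(35) ≈ 5.9161*I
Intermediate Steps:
t(m) = 1 (t(m) = (2*m)/((2*m)) = (2*m)*(1/(2*m)) = 1)
x(g) = 20 (x(g) = 4*(5*1) = 4*5 = 20)
sqrt((-5 - 6)*W + x(n)) = sqrt((-5 - 6)*5 + 20) = sqrt(-11*5 + 20) = sqrt(-55 + 20) = sqrt(-35) = I*sqrt(35)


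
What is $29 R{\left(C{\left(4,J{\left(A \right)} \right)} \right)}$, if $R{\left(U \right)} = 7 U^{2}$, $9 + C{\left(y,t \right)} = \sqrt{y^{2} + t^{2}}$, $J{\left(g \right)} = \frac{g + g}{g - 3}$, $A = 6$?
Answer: $22939 - 14616 \sqrt{2} \approx 2268.9$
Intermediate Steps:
$J{\left(g \right)} = \frac{2 g}{-3 + g}$
$C{\left(y,t \right)} = -9 + \sqrt{t^{2} + y^{2}}$ ($C{\left(y,t \right)} = -9 + \sqrt{y^{2} + t^{2}} = -9 + \sqrt{t^{2} + y^{2}}$)
$29 R{\left(C{\left(4,J{\left(A \right)} \right)} \right)} = 29 \cdot 7 \left(-9 + \sqrt{\left(2 \cdot 6 \frac{1}{-3 + 6}\right)^{2} + 4^{2}}\right)^{2} = 29 \cdot 7 \left(-9 + \sqrt{\left(2 \cdot 6 \cdot \frac{1}{3}\right)^{2} + 16}\right)^{2} = 29 \cdot 7 \left(-9 + \sqrt{4^{2} + 16}\right)^{2} = 29 \cdot 7 \left(-9 + \sqrt{16 + 16}\right)^{2} = 29 \cdot 7 \left(-9 + \sqrt{32}\right)^{2} = 29 \cdot 7 \left(-9 + 4 \sqrt{2}\right)^{2} = 203 \left(-9 + 4 \sqrt{2}\right)^{2}$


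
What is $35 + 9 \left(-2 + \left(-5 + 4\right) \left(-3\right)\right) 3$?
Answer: $62$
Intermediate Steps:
$35 + 9 \left(-2 + \left(-5 + 4\right) \left(-3\right)\right) 3 = 35 + 9 \left(-2 - -3\right) 3 = 35 + 9 \left(-2 + 3\right) 3 = 35 + 9 \cdot 1 \cdot 3 = 35 + 9 \cdot 3 = 35 + 27 = 62$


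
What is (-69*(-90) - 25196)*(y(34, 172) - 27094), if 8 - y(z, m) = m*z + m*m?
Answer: 1186966748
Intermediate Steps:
y(z, m) = 8 - m² - m*z (y(z, m) = 8 - (m*z + m*m) = 8 - (m*z + m²) = 8 - (m² + m*z) = 8 + (-m² - m*z) = 8 - m² - m*z)
(-69*(-90) - 25196)*(y(34, 172) - 27094) = (-69*(-90) - 25196)*((8 - 1*172² - 1*172*34) - 27094) = (6210 - 25196)*((8 - 1*29584 - 5848) - 27094) = -18986*((8 - 29584 - 5848) - 27094) = -18986*(-35424 - 27094) = -18986*(-62518) = 1186966748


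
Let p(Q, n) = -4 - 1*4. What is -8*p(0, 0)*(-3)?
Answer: -192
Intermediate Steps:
p(Q, n) = -8 (p(Q, n) = -4 - 4 = -8)
-8*p(0, 0)*(-3) = -8*(-8)*(-3) = 64*(-3) = -192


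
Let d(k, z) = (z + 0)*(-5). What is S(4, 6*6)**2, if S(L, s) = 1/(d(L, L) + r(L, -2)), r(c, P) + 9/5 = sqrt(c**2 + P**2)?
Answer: 25/(109 - 10*sqrt(5))**2 ≈ 0.0033305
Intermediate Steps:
d(k, z) = -5*z (d(k, z) = z*(-5) = -5*z)
r(c, P) = -9/5 + sqrt(P**2 + c**2) (r(c, P) = -9/5 + sqrt(c**2 + P**2) = -9/5 + sqrt(P**2 + c**2))
S(L, s) = 1/(-9/5 + sqrt(4 + L**2) - 5*L) (S(L, s) = 1/(-5*L + (-9/5 + sqrt((-2)**2 + L**2))) = 1/(-5*L + (-9/5 + sqrt(4 + L**2))) = 1/(-9/5 + sqrt(4 + L**2) - 5*L))
S(4, 6*6)**2 = (-5/(9 - 5*sqrt(4 + 4**2) + 25*4))**2 = (-5/(9 - 5*sqrt(4 + 16) + 100))**2 = (-5/(9 - 10*sqrt(5) + 100))**2 = (-5/(109 - 10*sqrt(5)))**2 = 25/(109 - 10*sqrt(5))**2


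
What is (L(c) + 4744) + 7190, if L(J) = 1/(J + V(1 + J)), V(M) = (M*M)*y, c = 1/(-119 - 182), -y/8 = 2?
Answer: 17188461533/1440301 ≈ 11934.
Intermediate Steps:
y = -16 (y = -8*2 = -16)
c = -1/301 (c = 1/(-301) = -1/301 ≈ -0.0033223)
V(M) = -16*M**2 (V(M) = (M*M)*(-16) = M**2*(-16) = -16*M**2)
L(J) = 1/(J - 16*(1 + J)**2)
(L(c) + 4744) + 7190 = (1/(-1/301 - 16*(1 - 1/301)**2) + 4744) + 7190 = (1/(-1/301 - 16*(300/301)**2) + 4744) + 7190 = (1/(-1/301 - 16*90000/90601) + 4744) + 7190 = (1/(-1/301 - 1440000/90601) + 4744) + 7190 = (1/(-1440301/90601) + 4744) + 7190 = (-90601/1440301 + 4744) + 7190 = 6832697343/1440301 + 7190 = 17188461533/1440301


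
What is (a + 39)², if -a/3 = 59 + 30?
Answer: 51984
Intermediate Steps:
a = -267 (a = -3*(59 + 30) = -3*89 = -267)
(a + 39)² = (-267 + 39)² = (-228)² = 51984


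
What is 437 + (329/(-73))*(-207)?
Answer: 100004/73 ≈ 1369.9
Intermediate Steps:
437 + (329/(-73))*(-207) = 437 + (329*(-1/73))*(-207) = 437 - 329/73*(-207) = 437 + 68103/73 = 100004/73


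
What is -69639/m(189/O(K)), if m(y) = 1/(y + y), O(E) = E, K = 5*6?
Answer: -4387257/5 ≈ -8.7745e+5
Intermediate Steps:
K = 30
m(y) = 1/(2*y)
-69639/m(189/O(K)) = -69639/(1/(2*((189/30)))) = -69639/(1/(2*((189*(1/30))))) = -69639/(1/(2*(63/10))) = -69639/((½)*(10/63)) = -69639/5/63 = -69639*63/5 = -4387257/5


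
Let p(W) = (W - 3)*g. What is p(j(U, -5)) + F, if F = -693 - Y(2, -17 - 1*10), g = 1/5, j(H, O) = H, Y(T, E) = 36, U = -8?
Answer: -3656/5 ≈ -731.20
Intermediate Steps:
g = ⅕ (g = 1*(⅕) = ⅕ ≈ 0.20000)
p(W) = -⅗ + W/5 (p(W) = (W - 3)*(⅕) = (-3 + W)*(⅕) = -⅗ + W/5)
F = -729 (F = -693 - 1*36 = -693 - 36 = -729)
p(j(U, -5)) + F = (-⅗ + (⅕)*(-8)) - 729 = (-⅗ - 8/5) - 729 = -11/5 - 729 = -3656/5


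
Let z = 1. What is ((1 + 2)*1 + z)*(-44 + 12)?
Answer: -128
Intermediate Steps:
((1 + 2)*1 + z)*(-44 + 12) = ((1 + 2)*1 + 1)*(-44 + 12) = (3*1 + 1)*(-32) = (3 + 1)*(-32) = 4*(-32) = -128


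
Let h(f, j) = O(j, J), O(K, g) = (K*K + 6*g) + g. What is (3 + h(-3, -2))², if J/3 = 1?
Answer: 784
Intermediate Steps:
J = 3 (J = 3*1 = 3)
O(K, g) = K² + 7*g (O(K, g) = (K² + 6*g) + g = K² + 7*g)
h(f, j) = 21 + j² (h(f, j) = j² + 7*3 = j² + 21 = 21 + j²)
(3 + h(-3, -2))² = (3 + (21 + (-2)²))² = (3 + (21 + 4))² = (3 + 25)² = 28² = 784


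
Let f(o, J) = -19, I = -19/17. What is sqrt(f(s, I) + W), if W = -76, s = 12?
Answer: I*sqrt(95) ≈ 9.7468*I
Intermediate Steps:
I = -19/17 (I = -19*1/17 = -19/17 ≈ -1.1176)
sqrt(f(s, I) + W) = sqrt(-19 - 76) = sqrt(-95) = I*sqrt(95)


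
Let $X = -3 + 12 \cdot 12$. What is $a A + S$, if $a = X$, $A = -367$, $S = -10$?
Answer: $-51757$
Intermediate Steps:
$X = 141$ ($X = -3 + 144 = 141$)
$a = 141$
$a A + S = 141 \left(-367\right) - 10 = -51747 - 10 = -51757$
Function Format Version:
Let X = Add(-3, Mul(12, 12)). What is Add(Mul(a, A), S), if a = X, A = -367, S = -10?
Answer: -51757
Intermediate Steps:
X = 141 (X = Add(-3, 144) = 141)
a = 141
Add(Mul(a, A), S) = Add(Mul(141, -367), -10) = Add(-51747, -10) = -51757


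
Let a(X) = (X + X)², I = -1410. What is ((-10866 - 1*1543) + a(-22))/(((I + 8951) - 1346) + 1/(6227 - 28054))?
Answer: -228594171/135218264 ≈ -1.6906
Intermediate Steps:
a(X) = 4*X² (a(X) = (2*X)² = 4*X²)
((-10866 - 1*1543) + a(-22))/(((I + 8951) - 1346) + 1/(6227 - 28054)) = ((-10866 - 1*1543) + 4*(-22)²)/(((-1410 + 8951) - 1346) + 1/(6227 - 28054)) = ((-10866 - 1543) + 4*484)/((7541 - 1346) + 1/(-21827)) = (-12409 + 1936)/(6195 - 1/21827) = -10473/135218264/21827 = -10473*21827/135218264 = -228594171/135218264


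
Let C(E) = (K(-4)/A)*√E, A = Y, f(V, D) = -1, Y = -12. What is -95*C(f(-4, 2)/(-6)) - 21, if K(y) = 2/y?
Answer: -21 - 95*√6/144 ≈ -22.616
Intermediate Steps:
A = -12
C(E) = √E/24 (C(E) = ((2/(-4))/(-12))*√E = ((2*(-¼))*(-1/12))*√E = (-½*(-1/12))*√E = √E/24)
-95*C(f(-4, 2)/(-6)) - 21 = -95*√(-1/(-6))/24 - 21 = -95*√(-1*(-⅙))/24 - 21 = -95*√(⅙)/24 - 21 = -95*√6/6/24 - 21 = -95*√6/144 - 21 = -21 - 95*√6/144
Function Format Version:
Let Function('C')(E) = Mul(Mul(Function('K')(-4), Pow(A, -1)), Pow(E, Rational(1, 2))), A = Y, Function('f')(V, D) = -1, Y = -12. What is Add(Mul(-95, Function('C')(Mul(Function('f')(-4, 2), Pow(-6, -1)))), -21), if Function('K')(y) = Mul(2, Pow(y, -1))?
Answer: Add(-21, Mul(Rational(-95, 144), Pow(6, Rational(1, 2)))) ≈ -22.616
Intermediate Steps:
A = -12
Function('C')(E) = Mul(Rational(1, 24), Pow(E, Rational(1, 2))) (Function('C')(E) = Mul(Mul(Mul(2, Pow(-4, -1)), Pow(-12, -1)), Pow(E, Rational(1, 2))) = Mul(Mul(Mul(2, Rational(-1, 4)), Rational(-1, 12)), Pow(E, Rational(1, 2))) = Mul(Mul(Rational(-1, 2), Rational(-1, 12)), Pow(E, Rational(1, 2))) = Mul(Rational(1, 24), Pow(E, Rational(1, 2))))
Add(Mul(-95, Function('C')(Mul(Function('f')(-4, 2), Pow(-6, -1)))), -21) = Add(Mul(-95, Mul(Rational(1, 24), Pow(Mul(-1, Pow(-6, -1)), Rational(1, 2)))), -21) = Add(Mul(-95, Mul(Rational(1, 24), Pow(Mul(-1, Rational(-1, 6)), Rational(1, 2)))), -21) = Add(Mul(-95, Mul(Rational(1, 24), Pow(Rational(1, 6), Rational(1, 2)))), -21) = Add(Mul(-95, Mul(Rational(1, 24), Mul(Rational(1, 6), Pow(6, Rational(1, 2))))), -21) = Add(Mul(-95, Mul(Rational(1, 144), Pow(6, Rational(1, 2)))), -21) = Add(Mul(Rational(-95, 144), Pow(6, Rational(1, 2))), -21) = Add(-21, Mul(Rational(-95, 144), Pow(6, Rational(1, 2))))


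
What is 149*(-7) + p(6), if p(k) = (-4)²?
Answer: -1027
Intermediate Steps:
p(k) = 16
149*(-7) + p(6) = 149*(-7) + 16 = -1043 + 16 = -1027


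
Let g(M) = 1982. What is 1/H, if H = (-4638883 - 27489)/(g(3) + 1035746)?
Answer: -259432/1166593 ≈ -0.22238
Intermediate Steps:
H = -1166593/259432 (H = (-4638883 - 27489)/(1982 + 1035746) = -4666372/1037728 = -4666372*1/1037728 = -1166593/259432 ≈ -4.4967)
1/H = 1/(-1166593/259432) = -259432/1166593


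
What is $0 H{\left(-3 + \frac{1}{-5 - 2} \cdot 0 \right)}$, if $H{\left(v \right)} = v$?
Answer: $0$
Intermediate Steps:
$0 H{\left(-3 + \frac{1}{-5 - 2} \cdot 0 \right)} = 0 \left(-3 + \frac{1}{-5 - 2} \cdot 0\right) = 0 \left(-3 + \frac{1}{-7} \cdot 0\right) = 0 \left(-3 - 0\right) = 0 \left(-3 + 0\right) = 0 \left(-3\right) = 0$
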